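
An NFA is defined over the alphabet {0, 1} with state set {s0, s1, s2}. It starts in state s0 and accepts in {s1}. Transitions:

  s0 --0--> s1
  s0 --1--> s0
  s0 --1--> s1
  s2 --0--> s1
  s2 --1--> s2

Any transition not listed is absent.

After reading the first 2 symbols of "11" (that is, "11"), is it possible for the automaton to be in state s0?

Start in {s0}.
Read '1': {s0} → {s0, s1}.
Read '1': {s0, s1} → {s0, s1}.
State s0 is in {s0, s1}.

Yes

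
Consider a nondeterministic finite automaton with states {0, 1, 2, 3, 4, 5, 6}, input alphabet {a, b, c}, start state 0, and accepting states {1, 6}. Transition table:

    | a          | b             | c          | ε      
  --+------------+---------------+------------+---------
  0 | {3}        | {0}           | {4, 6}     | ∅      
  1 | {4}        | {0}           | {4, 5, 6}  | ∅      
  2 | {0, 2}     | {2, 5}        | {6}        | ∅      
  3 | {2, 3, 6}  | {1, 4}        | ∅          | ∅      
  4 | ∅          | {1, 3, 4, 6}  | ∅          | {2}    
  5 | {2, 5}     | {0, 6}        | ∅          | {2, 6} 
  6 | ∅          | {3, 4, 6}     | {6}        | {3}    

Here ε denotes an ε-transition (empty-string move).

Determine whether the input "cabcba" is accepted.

Yes

Start in {0}.
Read 'c': 0→{4, 6}; union {4, 6}; ε-closure = {2, 3, 4, 6}.
Read 'a': 2→{0, 2}, 3→{2, 3, 6}, 4→∅, 6→∅; now {0, 2, 3, 6}.
Read 'b': 0→{0}, 2→{2, 5}, 3→{1, 4}, 6→{3, 4, 6}; now {0, 1, 2, 3, 4, 5, 6}.
Read 'c': 0→{4, 6}, 1→{4, 5, 6}, 2→{6}, 3→∅, 4→∅, 5→∅, 6→{6}; union {4, 5, 6}; ε-closure = {2, 3, 4, 5, 6}.
Read 'b': 2→{2, 5}, 3→{1, 4}, 4→{1, 3, 4, 6}, 5→{0, 6}, 6→{3, 4, 6}; now {0, 1, 2, 3, 4, 5, 6}.
Read 'a': 0→{3}, 1→{4}, 2→{0, 2}, 3→{2, 3, 6}, 4→∅, 5→{2, 5}, 6→∅; now {0, 2, 3, 4, 5, 6}.
The final set {0, 2, 3, 4, 5, 6} contains the accepting state 6.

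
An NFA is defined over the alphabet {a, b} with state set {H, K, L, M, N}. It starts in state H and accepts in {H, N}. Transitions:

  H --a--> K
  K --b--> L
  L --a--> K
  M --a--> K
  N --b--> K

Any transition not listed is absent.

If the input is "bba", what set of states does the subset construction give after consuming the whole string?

∅

Start in {H}.
Read 'b': H→∅; now ∅.
The set is empty and remains empty for the remaining 2 symbols.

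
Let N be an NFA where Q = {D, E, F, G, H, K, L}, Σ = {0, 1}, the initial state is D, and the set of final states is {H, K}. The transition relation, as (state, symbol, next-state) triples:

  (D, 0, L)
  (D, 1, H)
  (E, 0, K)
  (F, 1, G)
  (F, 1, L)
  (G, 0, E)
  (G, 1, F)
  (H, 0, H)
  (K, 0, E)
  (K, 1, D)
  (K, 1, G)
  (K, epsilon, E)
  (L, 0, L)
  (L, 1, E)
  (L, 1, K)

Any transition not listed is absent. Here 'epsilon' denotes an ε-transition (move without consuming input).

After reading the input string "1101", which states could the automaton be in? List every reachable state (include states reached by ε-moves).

∅

Start in {D}.
Read '1': D→{H}; now {H}.
Read '1': H→∅; now ∅.
The set is empty and remains empty for the remaining 2 symbols.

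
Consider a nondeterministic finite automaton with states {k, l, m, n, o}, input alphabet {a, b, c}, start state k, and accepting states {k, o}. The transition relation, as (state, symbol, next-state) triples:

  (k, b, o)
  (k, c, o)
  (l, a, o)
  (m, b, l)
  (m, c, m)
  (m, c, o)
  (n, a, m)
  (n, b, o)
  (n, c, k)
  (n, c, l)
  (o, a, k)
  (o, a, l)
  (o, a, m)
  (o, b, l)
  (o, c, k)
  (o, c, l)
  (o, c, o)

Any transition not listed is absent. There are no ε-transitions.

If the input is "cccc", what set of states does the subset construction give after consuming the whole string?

{k, l, o}

Start in {k}.
Read 'c': {k} → {o}.
Read 'c': {o} → {k, l, o}.
Read 'c': {k, l, o} → {k, l, o}.
Read 'c': {k, l, o} → {k, l, o}.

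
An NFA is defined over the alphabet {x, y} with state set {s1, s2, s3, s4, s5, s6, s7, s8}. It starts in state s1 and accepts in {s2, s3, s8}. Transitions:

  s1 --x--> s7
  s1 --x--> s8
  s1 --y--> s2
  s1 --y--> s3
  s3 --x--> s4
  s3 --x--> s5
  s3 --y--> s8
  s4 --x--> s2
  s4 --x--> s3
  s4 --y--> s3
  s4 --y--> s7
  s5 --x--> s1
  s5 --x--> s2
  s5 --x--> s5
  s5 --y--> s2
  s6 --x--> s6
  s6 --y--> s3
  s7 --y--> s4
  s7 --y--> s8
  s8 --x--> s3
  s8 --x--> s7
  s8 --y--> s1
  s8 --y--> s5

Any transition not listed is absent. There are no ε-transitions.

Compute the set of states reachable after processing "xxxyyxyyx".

Start in {s1}.
Read 'x': {s1} → {s7, s8}.
Read 'x': {s7, s8} → {s3, s7}.
Read 'x': {s3, s7} → {s4, s5}.
Read 'y': {s4, s5} → {s2, s3, s7}.
Read 'y': {s2, s3, s7} → {s4, s8}.
Read 'x': {s4, s8} → {s2, s3, s7}.
Read 'y': {s2, s3, s7} → {s4, s8}.
Read 'y': {s4, s8} → {s1, s3, s5, s7}.
Read 'x': {s1, s3, s5, s7} → {s1, s2, s4, s5, s7, s8}.

{s1, s2, s4, s5, s7, s8}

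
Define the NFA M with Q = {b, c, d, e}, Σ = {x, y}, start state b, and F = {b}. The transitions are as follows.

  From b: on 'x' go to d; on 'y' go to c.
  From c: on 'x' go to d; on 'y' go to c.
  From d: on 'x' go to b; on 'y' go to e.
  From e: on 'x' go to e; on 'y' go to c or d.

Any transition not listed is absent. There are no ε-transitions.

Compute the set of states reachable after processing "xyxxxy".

Start in {b}.
Read 'x': b→{d}; now {d}.
Read 'y': d→{e}; now {e}.
Read 'x': e→{e}; now {e}.
Read 'x': e→{e}; now {e}.
Read 'x': e→{e}; now {e}.
Read 'y': e→{c, d}; now {c, d}.

{c, d}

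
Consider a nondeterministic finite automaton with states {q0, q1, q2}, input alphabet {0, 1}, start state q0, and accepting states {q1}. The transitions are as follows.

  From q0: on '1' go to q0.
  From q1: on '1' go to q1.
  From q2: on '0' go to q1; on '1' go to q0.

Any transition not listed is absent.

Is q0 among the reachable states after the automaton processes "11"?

Yes

Start in {q0}.
Read '1': q0→{q0}; now {q0}.
Read '1': q0→{q0}; now {q0}.
State q0 is in {q0}.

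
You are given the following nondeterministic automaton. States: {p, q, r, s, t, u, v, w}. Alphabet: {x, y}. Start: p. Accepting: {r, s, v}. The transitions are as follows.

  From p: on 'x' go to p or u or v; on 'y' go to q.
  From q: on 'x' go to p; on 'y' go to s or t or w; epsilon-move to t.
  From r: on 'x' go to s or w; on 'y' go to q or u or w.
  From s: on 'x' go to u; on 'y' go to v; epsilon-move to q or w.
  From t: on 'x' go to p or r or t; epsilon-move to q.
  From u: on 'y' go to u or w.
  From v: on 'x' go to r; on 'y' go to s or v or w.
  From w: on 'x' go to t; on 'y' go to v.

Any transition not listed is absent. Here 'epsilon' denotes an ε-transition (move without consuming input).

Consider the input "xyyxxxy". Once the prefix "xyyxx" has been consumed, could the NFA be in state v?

Start in {p}.
Read 'x': {p} → {p, u, v}.
Read 'y': {p, u, v} → {q, s, t, u, v, w}.
Read 'y': {q, s, t, u, v, w} → {q, s, t, u, v, w}.
Read 'x': {q, s, t, u, v, w} → {p, q, r, t, u}.
Read 'x': {p, q, r, t, u} → {p, q, r, s, t, u, v, w}.
State v is in {p, q, r, s, t, u, v, w}.

Yes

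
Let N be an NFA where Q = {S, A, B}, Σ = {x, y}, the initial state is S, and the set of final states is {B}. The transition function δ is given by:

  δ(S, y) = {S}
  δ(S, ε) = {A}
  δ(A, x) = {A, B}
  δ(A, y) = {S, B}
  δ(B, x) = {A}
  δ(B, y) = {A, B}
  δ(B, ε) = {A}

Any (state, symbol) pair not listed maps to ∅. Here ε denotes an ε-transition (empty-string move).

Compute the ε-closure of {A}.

{A}

Begin with {A}.
No ε-moves leave this set, so the closure equals the set itself.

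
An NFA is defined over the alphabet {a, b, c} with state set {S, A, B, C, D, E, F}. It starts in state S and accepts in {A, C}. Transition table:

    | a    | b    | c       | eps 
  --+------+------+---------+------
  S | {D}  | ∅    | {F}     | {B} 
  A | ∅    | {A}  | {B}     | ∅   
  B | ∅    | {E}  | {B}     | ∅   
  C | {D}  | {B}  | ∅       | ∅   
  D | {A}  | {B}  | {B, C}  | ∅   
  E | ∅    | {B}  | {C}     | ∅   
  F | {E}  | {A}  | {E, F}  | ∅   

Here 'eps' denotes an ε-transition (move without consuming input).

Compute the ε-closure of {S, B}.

{S, B}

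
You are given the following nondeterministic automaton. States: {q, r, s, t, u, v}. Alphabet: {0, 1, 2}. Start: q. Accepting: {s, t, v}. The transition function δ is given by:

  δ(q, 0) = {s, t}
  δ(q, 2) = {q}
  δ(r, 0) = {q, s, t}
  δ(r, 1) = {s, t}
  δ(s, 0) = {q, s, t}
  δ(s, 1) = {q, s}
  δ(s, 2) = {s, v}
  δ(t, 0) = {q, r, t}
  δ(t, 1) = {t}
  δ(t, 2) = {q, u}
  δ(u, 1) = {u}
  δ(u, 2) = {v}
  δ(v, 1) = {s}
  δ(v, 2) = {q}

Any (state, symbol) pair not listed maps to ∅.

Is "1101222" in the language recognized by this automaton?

No

Start in {q}.
Read '1': q→∅; now ∅.
The set is empty and remains empty for the remaining 6 symbols.
The final set ∅ contains no accepting state.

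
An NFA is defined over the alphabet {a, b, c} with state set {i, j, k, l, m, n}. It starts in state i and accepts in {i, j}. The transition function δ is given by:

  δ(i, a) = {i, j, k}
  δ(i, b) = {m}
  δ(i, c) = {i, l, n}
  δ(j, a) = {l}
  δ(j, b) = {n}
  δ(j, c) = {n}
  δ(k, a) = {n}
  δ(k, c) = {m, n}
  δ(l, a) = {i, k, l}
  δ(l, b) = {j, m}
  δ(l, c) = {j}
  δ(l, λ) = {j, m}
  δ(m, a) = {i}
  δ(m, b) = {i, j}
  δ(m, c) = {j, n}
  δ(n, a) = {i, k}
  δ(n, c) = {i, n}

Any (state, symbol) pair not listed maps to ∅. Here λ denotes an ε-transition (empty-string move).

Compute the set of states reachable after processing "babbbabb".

{i, j}

Start in {i}.
Read 'b': {i} → {m}.
Read 'a': {m} → {i}.
Read 'b': {i} → {m}.
Read 'b': {m} → {i, j}.
Read 'b': {i, j} → {m, n}.
Read 'a': {m, n} → {i, k}.
Read 'b': {i, k} → {m}.
Read 'b': {m} → {i, j}.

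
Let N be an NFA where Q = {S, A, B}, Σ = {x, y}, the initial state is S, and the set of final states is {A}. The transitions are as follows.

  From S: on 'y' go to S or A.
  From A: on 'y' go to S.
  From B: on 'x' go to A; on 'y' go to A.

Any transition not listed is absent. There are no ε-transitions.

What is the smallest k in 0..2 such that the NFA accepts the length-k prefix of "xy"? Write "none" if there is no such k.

none

Start in {S}.
Read 'x': S→∅; now ∅.
The set is empty and remains empty for the remaining 1 symbol.
No reachable set along the way intersects F.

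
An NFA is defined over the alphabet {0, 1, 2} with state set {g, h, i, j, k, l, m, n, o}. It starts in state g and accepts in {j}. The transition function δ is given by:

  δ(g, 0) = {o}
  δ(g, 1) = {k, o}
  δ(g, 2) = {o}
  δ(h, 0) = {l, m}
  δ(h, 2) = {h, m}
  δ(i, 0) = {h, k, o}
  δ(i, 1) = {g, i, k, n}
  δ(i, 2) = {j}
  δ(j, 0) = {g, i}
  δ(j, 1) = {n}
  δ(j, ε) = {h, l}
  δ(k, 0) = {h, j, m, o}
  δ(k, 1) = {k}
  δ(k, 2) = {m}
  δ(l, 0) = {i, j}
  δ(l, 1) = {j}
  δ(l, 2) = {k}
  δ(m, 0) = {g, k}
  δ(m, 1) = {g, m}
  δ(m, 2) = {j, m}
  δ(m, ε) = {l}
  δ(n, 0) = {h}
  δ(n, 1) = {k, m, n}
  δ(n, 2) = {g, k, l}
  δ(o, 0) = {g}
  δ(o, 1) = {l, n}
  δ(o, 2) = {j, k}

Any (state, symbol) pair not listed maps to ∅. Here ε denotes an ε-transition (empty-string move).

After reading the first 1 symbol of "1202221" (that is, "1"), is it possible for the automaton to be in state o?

Start in {g}.
Read '1': g→{k, o}; now {k, o}.
State o is in {k, o}.

Yes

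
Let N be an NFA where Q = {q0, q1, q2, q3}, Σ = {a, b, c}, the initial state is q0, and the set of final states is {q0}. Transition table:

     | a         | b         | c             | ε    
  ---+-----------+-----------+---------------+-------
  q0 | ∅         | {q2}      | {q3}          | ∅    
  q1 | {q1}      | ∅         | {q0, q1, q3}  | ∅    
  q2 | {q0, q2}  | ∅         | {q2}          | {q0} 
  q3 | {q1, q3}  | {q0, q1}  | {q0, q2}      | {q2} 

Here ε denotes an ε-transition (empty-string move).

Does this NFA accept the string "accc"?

No

Start in {q0}.
Read 'a': {q0} → ∅.
The set is empty and remains empty for the remaining 3 symbols.
The final set ∅ contains no accepting state.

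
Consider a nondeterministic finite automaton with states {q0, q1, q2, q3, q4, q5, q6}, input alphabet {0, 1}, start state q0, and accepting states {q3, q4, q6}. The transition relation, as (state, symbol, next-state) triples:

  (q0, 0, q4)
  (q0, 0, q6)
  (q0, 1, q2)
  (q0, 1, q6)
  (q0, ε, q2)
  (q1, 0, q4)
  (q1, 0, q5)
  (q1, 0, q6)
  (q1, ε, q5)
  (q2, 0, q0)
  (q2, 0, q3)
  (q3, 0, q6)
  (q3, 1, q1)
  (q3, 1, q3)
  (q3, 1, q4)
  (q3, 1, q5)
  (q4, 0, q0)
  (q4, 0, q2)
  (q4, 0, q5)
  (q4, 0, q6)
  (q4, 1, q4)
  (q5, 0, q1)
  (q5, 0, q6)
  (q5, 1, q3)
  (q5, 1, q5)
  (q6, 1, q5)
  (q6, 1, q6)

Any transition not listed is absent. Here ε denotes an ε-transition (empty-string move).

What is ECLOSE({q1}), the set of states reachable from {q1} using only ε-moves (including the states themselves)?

{q1, q5}

Begin with {q1}.
ε-move q1 → q5; add q5.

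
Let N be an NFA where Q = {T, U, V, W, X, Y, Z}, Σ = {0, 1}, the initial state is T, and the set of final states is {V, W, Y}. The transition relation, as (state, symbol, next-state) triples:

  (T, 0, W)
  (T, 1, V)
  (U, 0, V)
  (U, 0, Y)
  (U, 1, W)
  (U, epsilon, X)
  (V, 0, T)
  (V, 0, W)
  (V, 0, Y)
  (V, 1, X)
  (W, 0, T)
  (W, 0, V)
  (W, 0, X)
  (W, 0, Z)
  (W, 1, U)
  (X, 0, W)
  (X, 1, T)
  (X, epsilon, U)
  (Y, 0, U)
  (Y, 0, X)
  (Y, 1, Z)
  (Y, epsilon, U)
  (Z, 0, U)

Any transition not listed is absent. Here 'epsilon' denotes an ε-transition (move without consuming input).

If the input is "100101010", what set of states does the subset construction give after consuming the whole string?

Start in {T}.
Read '1': {T} → {V}.
Read '0': {V} → {T, U, W, X, Y}.
Read '0': {T, U, W, X, Y} → {T, U, V, W, X, Y, Z}.
Read '1': {T, U, V, W, X, Y, Z} → {T, U, V, W, X, Z}.
Read '0': {T, U, V, W, X, Z} → {T, U, V, W, X, Y, Z}.
Read '1': {T, U, V, W, X, Y, Z} → {T, U, V, W, X, Z}.
Read '0': {T, U, V, W, X, Z} → {T, U, V, W, X, Y, Z}.
Read '1': {T, U, V, W, X, Y, Z} → {T, U, V, W, X, Z}.
Read '0': {T, U, V, W, X, Z} → {T, U, V, W, X, Y, Z}.

{T, U, V, W, X, Y, Z}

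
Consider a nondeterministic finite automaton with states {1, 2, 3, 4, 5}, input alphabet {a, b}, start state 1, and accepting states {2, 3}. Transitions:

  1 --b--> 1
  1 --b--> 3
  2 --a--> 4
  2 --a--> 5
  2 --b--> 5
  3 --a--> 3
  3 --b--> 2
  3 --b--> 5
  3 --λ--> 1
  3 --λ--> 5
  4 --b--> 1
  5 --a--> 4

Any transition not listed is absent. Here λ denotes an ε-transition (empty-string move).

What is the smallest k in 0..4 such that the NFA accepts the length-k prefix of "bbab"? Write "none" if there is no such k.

1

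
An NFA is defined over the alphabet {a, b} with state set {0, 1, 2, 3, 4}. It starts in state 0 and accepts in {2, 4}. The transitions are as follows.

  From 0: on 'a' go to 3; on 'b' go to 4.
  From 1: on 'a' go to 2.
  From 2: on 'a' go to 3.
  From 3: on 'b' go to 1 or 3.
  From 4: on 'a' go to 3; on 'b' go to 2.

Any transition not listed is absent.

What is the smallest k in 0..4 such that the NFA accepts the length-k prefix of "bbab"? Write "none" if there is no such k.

Start in {0}.
Read 'b': 0→{4}; now {4}.
None of the earlier sets intersect F, but {4} does.

1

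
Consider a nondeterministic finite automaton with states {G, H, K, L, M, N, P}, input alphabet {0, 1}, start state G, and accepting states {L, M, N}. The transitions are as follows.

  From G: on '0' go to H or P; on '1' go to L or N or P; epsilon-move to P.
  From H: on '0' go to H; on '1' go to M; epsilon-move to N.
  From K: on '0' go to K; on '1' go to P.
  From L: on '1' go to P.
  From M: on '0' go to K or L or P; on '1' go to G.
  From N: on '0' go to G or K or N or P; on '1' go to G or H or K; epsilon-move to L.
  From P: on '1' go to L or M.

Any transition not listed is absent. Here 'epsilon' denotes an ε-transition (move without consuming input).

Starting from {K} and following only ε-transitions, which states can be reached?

{K}

Begin with {K}.
No ε-moves leave this set, so the closure equals the set itself.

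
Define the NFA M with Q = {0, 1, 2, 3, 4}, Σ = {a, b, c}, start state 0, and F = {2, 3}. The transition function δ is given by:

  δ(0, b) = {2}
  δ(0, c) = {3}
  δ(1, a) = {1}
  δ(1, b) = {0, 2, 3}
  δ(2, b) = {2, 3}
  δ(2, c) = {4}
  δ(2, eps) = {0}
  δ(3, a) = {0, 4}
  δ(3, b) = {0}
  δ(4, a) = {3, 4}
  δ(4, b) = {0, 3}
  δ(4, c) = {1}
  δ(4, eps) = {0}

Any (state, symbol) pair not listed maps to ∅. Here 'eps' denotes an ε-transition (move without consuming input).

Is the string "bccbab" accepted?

Yes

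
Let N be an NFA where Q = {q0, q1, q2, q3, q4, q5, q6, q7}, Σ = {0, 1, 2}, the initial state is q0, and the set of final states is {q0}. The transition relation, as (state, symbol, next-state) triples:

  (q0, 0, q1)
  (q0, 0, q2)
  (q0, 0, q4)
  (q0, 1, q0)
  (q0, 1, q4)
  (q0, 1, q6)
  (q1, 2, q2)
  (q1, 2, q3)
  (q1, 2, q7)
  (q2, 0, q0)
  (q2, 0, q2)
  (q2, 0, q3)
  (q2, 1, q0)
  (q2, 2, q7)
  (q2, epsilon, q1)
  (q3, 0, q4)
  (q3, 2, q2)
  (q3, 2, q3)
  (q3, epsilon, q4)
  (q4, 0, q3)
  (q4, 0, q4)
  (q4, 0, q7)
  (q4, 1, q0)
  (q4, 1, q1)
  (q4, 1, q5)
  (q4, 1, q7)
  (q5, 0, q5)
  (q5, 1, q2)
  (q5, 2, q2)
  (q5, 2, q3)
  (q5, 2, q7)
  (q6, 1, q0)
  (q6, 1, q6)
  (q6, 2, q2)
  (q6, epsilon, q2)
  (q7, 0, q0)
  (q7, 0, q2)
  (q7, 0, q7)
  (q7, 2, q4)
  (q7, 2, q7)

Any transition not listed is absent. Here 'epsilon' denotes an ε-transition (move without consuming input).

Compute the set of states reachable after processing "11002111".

{q0, q1, q2, q4, q5, q6, q7}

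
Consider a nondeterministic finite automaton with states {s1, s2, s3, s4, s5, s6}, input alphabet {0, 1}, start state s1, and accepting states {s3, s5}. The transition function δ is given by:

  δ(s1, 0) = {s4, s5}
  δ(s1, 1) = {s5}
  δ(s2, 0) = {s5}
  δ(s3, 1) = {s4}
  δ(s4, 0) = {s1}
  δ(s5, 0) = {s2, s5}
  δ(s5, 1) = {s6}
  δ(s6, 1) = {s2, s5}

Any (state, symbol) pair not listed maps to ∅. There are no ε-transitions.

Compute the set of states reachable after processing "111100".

∅

Start in {s1}.
Read '1': {s1} → {s5}.
Read '1': {s5} → {s6}.
Read '1': {s6} → {s2, s5}.
Read '1': {s2, s5} → {s6}.
Read '0': {s6} → ∅.
The set is empty and remains empty for the remaining 1 symbol.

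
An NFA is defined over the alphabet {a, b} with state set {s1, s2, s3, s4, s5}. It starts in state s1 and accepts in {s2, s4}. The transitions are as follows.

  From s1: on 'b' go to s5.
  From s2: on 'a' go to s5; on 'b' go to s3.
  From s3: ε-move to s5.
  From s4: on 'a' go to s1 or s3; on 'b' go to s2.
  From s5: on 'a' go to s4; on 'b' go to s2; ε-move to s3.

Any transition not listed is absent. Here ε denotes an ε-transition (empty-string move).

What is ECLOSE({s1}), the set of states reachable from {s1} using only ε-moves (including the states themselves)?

Begin with {s1}.
No ε-moves leave this set, so the closure equals the set itself.

{s1}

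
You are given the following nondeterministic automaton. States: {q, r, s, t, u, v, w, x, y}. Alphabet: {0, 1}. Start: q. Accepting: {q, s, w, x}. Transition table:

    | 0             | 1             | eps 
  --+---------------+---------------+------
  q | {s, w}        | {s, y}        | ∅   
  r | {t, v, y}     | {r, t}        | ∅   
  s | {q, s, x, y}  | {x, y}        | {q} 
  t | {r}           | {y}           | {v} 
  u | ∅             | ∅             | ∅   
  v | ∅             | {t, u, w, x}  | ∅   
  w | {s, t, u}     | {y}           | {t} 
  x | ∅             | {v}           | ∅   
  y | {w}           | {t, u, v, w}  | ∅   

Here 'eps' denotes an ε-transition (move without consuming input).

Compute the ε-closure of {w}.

Begin with {w}.
ε-move w → t; add t.
ε-move t → v; add v.

{t, v, w}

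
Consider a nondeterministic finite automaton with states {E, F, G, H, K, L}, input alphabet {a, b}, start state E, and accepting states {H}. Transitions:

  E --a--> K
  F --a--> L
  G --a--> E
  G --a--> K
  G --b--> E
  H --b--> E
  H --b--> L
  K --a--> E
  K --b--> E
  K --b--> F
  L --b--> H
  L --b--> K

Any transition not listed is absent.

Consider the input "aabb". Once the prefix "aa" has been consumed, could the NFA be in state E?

Yes

Start in {E}.
Read 'a': {E} → {K}.
Read 'a': {K} → {E}.
State E is in {E}.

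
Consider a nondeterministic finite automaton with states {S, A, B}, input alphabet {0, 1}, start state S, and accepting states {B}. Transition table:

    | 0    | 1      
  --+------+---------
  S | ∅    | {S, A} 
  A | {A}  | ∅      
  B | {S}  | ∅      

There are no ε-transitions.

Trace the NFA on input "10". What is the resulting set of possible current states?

Start in {S}.
Read '1': S→{S, A}; now {S, A}.
Read '0': S→∅, A→{A}; now {A}.

{A}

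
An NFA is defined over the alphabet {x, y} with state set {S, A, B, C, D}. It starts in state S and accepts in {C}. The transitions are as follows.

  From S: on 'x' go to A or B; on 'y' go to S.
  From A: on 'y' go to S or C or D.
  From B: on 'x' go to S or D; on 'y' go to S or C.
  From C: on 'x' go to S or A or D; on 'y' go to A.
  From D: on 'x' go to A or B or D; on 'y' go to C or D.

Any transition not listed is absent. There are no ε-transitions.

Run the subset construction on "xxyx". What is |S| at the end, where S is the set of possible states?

4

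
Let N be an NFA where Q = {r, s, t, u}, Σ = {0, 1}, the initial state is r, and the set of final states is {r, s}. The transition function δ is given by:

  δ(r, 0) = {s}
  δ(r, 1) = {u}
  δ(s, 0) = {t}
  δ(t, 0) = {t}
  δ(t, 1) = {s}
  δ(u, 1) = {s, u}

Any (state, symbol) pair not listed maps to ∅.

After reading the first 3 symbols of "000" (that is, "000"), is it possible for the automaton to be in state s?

Start in {r}.
Read '0': r→{s}; now {s}.
Read '0': s→{t}; now {t}.
Read '0': t→{t}; now {t}.
State s is not in {t}.

No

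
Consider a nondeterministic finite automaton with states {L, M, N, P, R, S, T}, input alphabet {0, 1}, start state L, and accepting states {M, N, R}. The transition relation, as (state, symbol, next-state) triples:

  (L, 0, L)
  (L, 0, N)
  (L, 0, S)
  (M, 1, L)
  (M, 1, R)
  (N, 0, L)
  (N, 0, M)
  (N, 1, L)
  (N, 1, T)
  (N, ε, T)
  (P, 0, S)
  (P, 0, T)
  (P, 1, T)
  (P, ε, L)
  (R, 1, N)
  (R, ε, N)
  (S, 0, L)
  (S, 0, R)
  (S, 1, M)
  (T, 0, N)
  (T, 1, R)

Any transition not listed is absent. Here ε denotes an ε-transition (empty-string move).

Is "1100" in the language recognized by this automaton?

Start in {L}.
Read '1': L→∅; now ∅.
The set is empty and remains empty for the remaining 3 symbols.
The final set ∅ contains no accepting state.

No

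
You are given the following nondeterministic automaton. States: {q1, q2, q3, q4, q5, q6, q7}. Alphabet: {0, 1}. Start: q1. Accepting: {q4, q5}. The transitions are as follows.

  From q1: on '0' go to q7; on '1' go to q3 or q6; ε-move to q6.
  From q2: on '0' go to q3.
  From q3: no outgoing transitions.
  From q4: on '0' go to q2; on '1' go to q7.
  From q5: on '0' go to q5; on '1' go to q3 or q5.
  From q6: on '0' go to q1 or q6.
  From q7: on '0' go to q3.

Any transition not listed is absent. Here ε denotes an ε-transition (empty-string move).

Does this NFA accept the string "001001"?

Start: ε-closure({q1}) = {q1, q6}.
Read '0': q1→{q7}, q6→{q1, q6}; now {q1, q6, q7}.
Read '0': q1→{q7}, q6→{q1, q6}, q7→{q3}; now {q1, q3, q6, q7}.
Read '1': q1→{q3, q6}, q3→∅, q6→∅, q7→∅; now {q3, q6}.
Read '0': q3→∅, q6→{q1, q6}; now {q1, q6}.
Read '0': q1→{q7}, q6→{q1, q6}; now {q1, q6, q7}.
Read '1': q1→{q3, q6}, q6→∅, q7→∅; now {q3, q6}.
The final set {q3, q6} contains no accepting state.

No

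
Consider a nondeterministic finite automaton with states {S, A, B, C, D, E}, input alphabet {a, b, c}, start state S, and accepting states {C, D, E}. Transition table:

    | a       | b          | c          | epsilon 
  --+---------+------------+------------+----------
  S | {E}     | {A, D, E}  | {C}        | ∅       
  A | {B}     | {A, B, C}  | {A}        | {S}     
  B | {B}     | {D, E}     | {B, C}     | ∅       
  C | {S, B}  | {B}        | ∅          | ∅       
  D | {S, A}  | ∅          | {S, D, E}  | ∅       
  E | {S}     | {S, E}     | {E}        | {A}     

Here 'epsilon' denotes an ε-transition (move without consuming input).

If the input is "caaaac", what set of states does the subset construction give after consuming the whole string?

Start in {S}.
Read 'c': {S} → {C}.
Read 'a': {C} → {S, B}.
Read 'a': {S, B} → {S, A, B, E}.
Read 'a': {S, A, B, E} → {S, A, B, E}.
Read 'a': {S, A, B, E} → {S, A, B, E}.
Read 'c': {S, A, B, E} → {S, A, B, C, E}.

{S, A, B, C, E}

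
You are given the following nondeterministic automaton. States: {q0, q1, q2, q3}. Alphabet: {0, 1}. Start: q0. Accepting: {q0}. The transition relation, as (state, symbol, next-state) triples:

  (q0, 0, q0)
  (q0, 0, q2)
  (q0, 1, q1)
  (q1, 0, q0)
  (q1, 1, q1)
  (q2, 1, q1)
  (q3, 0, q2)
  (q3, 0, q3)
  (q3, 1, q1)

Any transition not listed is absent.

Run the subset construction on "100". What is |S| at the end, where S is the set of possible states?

2

Start in {q0}.
Read '1': q0→{q1}; now {q1}.
Read '0': q1→{q0}; now {q0}.
Read '0': q0→{q0, q2}; now {q0, q2}.
That set has 2 states.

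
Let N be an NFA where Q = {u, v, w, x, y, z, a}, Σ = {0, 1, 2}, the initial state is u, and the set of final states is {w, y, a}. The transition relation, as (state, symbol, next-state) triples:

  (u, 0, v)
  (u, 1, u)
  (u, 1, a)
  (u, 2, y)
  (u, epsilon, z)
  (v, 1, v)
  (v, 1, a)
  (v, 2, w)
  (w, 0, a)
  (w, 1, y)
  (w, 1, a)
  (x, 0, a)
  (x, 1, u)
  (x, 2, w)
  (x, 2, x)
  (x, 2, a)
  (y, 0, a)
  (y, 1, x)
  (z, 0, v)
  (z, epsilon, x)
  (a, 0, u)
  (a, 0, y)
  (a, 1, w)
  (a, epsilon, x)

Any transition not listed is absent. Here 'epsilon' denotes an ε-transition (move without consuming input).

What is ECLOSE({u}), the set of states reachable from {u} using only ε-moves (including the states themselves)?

Begin with {u}.
ε-move u → z; add z.
ε-move z → x; add x.

{u, x, z}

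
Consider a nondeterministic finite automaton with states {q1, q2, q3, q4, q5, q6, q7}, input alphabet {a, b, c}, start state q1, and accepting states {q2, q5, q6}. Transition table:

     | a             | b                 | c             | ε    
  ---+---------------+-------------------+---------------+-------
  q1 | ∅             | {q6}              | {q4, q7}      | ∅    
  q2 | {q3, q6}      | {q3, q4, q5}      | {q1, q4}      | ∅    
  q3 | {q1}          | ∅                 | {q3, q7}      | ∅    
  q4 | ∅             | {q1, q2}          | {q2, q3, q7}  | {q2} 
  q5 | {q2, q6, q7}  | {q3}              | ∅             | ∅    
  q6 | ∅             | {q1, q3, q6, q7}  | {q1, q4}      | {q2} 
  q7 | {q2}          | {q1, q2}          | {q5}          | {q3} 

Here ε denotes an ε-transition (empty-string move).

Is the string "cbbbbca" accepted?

Yes

Start in {q1}.
Read 'c': q1→{q4, q7}; union {q4, q7}; ε-closure = {q2, q3, q4, q7}.
Read 'b': q2→{q3, q4, q5}, q3→∅, q4→{q1, q2}, q7→{q1, q2}; now {q1, q2, q3, q4, q5}.
Read 'b': q1→{q6}, q2→{q3, q4, q5}, q3→∅, q4→{q1, q2}, q5→{q3}; now {q1, q2, q3, q4, q5, q6}.
Read 'b': q1→{q6}, q2→{q3, q4, q5}, q3→∅, q4→{q1, q2}, q5→{q3}, q6→{q1, q3, q6, q7}; now {q1, q2, q3, q4, q5, q6, q7}.
Read 'b': q1→{q6}, q2→{q3, q4, q5}, q3→∅, q4→{q1, q2}, q5→{q3}, q6→{q1, q3, q6, q7}, q7→{q1, q2}; now {q1, q2, q3, q4, q5, q6, q7}.
Read 'c': q1→{q4, q7}, q2→{q1, q4}, q3→{q3, q7}, q4→{q2, q3, q7}, q5→∅, q6→{q1, q4}, q7→{q5}; now {q1, q2, q3, q4, q5, q7}.
Read 'a': q1→∅, q2→{q3, q6}, q3→{q1}, q4→∅, q5→{q2, q6, q7}, q7→{q2}; now {q1, q2, q3, q6, q7}.
The final set {q1, q2, q3, q6, q7} contains the accepting states q2, q6.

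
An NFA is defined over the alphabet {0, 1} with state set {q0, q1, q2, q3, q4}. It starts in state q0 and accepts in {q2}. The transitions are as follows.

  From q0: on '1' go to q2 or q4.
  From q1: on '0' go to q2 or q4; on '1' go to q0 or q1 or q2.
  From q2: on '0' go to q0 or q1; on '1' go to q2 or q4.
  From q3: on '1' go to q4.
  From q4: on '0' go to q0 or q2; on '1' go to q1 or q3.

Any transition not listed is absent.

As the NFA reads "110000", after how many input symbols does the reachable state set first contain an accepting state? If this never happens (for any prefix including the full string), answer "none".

1

Start in {q0}.
Read '1': q0→{q2, q4}; now {q2, q4}.
None of the earlier sets intersect F, but {q2, q4} does.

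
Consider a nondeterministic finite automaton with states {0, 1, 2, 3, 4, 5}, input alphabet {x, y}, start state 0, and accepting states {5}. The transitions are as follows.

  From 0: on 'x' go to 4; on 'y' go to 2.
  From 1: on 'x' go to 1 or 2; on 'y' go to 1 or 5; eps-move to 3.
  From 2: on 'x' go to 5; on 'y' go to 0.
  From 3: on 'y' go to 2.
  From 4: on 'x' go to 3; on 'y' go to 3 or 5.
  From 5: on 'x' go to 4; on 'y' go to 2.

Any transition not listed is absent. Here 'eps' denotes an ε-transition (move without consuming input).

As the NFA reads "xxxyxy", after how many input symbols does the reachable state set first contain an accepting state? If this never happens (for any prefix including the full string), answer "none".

Start in {0}.
Read 'x': 0→{4}; now {4}.
Read 'x': 4→{3}; now {3}.
Read 'x': 3→∅; now ∅.
The set is empty and remains empty for the remaining 3 symbols.
No reachable set along the way intersects F.

none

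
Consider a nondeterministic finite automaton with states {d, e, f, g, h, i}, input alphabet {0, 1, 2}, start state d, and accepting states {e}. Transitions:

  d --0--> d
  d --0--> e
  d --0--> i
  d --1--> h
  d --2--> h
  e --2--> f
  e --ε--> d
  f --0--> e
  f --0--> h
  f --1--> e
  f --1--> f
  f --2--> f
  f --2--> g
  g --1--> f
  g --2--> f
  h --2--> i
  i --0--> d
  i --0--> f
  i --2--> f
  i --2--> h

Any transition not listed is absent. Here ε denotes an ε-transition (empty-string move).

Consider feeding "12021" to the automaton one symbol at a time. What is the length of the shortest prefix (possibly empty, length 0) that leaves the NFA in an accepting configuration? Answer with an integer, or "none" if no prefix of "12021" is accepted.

5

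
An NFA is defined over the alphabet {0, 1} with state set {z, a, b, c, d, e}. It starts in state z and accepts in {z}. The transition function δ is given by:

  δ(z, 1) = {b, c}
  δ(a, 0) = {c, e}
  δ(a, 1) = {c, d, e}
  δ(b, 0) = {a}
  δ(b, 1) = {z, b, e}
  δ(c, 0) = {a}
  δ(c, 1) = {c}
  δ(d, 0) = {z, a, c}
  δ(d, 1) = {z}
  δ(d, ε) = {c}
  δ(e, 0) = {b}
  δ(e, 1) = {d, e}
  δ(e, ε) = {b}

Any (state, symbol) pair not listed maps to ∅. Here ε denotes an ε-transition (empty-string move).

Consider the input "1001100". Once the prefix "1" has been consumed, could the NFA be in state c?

Yes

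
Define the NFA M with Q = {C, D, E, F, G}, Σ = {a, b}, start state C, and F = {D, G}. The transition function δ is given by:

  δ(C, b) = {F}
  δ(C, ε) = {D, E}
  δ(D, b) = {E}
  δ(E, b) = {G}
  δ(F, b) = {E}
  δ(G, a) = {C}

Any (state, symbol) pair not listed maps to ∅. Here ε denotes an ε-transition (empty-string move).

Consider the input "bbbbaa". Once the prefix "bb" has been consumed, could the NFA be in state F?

Start: ε-closure({C}) = {C, D, E}.
Read 'b': C→{F}, D→{E}, E→{G}; now {E, F, G}.
Read 'b': E→{G}, F→{E}, G→∅; now {E, G}.
State F is not in {E, G}.

No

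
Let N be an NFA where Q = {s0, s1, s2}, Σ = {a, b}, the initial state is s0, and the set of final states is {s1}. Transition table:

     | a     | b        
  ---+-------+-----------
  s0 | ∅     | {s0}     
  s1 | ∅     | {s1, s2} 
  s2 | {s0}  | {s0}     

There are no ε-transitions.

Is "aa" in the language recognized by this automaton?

Start in {s0}.
Read 'a': {s0} → ∅.
The set is empty and remains empty for the remaining 1 symbol.
The final set ∅ contains no accepting state.

No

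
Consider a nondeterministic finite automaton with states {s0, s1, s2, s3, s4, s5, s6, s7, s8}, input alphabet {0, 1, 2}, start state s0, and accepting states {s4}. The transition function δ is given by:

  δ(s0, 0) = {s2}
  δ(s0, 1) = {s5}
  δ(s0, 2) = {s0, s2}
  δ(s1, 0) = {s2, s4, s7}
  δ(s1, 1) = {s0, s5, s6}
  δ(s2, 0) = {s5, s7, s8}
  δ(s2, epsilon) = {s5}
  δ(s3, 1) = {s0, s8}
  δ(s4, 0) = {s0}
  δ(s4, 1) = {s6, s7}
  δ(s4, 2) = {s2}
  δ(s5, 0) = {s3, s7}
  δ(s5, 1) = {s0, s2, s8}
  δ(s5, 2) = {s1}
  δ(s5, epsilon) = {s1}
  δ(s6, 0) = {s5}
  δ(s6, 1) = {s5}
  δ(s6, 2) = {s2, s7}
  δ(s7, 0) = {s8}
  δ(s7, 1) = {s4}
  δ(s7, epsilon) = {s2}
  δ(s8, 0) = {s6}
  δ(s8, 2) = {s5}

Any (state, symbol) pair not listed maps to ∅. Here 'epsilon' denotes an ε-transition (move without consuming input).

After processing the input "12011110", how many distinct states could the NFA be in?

9

Start in {s0}.
Read '1': {s0} → {s1, s5}.
Read '2': {s1, s5} → {s1}.
Read '0': {s1} → {s1, s2, s4, s5, s7}.
Read '1': {s1, s2, s4, s5, s7} → {s0, s1, s2, s4, s5, s6, s7, s8}.
Read '1': {s0, s1, s2, s4, s5, s6, s7, s8} → {s0, s1, s2, s4, s5, s6, s7, s8}.
Read '1': {s0, s1, s2, s4, s5, s6, s7, s8} → {s0, s1, s2, s4, s5, s6, s7, s8}.
Read '1': {s0, s1, s2, s4, s5, s6, s7, s8} → {s0, s1, s2, s4, s5, s6, s7, s8}.
Read '0': {s0, s1, s2, s4, s5, s6, s7, s8} → {s0, s1, s2, s3, s4, s5, s6, s7, s8}.
That set has 9 states.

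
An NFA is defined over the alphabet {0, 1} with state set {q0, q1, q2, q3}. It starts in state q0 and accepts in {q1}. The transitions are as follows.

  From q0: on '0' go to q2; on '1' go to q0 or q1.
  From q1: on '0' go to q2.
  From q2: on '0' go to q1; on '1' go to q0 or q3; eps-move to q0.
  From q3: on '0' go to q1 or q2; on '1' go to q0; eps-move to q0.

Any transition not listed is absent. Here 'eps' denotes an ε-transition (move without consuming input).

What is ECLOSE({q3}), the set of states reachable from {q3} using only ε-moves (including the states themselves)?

{q0, q3}

Begin with {q3}.
ε-move q3 → q0; add q0.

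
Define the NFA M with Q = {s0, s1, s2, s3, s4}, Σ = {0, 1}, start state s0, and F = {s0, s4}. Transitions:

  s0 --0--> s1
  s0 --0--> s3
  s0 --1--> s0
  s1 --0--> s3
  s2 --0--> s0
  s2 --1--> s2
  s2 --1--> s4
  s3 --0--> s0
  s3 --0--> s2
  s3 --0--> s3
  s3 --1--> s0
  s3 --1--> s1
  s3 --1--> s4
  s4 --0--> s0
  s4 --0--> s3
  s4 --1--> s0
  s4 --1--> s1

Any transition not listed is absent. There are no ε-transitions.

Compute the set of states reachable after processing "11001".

Start in {s0}.
Read '1': s0→{s0}; now {s0}.
Read '1': s0→{s0}; now {s0}.
Read '0': s0→{s1, s3}; now {s1, s3}.
Read '0': s1→{s3}, s3→{s0, s2, s3}; now {s0, s2, s3}.
Read '1': s0→{s0}, s2→{s2, s4}, s3→{s0, s1, s4}; now {s0, s1, s2, s4}.

{s0, s1, s2, s4}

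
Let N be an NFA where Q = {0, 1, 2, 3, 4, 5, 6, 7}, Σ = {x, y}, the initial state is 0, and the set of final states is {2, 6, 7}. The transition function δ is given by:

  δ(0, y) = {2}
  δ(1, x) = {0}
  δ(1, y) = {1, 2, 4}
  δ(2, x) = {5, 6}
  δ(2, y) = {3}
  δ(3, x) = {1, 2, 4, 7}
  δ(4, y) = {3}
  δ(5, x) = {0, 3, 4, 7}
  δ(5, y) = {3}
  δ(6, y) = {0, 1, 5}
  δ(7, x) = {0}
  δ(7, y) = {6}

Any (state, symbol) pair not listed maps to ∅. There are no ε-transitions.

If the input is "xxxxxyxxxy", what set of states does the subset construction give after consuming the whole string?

Start in {0}.
Read 'x': 0→∅; now ∅.
The set is empty and remains empty for the remaining 9 symbols.

∅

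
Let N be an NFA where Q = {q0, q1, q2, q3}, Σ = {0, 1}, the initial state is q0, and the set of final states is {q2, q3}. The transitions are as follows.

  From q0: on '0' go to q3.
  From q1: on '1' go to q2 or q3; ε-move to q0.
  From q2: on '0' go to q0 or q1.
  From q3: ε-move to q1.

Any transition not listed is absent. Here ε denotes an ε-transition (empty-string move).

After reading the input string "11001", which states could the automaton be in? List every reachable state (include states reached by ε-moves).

Start in {q0}.
Read '1': {q0} → ∅.
The set is empty and remains empty for the remaining 4 symbols.

∅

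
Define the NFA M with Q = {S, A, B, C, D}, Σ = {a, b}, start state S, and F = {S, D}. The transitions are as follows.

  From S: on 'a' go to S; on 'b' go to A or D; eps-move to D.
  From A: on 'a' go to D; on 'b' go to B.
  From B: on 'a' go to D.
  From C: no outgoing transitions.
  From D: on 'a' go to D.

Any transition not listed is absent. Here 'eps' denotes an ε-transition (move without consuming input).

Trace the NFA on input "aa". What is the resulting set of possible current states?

Start: ε-closure({S}) = {S, D}.
Read 'a': S→{S}, D→{D}; now {S, D}.
Read 'a': S→{S}, D→{D}; now {S, D}.

{S, D}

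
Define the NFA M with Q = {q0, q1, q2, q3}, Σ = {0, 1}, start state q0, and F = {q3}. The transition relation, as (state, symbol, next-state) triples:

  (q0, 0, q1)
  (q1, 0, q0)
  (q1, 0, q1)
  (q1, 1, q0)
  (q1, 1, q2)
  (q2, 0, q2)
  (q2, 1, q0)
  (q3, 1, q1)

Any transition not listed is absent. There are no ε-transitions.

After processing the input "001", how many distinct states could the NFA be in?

2

Start in {q0}.
Read '0': {q0} → {q1}.
Read '0': {q1} → {q0, q1}.
Read '1': {q0, q1} → {q0, q2}.
That set has 2 states.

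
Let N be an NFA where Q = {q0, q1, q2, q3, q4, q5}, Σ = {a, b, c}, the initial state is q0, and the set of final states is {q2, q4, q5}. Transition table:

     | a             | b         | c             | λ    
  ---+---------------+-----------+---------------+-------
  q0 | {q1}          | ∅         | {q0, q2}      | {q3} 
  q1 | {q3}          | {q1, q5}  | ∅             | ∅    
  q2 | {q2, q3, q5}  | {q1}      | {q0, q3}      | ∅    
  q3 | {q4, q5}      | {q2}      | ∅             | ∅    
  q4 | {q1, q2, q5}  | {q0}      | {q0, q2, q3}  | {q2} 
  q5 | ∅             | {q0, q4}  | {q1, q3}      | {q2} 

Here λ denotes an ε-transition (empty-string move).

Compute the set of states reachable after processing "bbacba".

∅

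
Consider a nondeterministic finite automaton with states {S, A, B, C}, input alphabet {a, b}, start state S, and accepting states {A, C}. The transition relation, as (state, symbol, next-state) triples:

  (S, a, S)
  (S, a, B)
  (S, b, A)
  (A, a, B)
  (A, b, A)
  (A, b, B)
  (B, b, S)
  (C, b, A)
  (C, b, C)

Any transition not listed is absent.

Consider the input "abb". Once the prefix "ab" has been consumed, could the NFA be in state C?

Start in {S}.
Read 'a': {S} → {S, B}.
Read 'b': {S, B} → {S, A}.
State C is not in {S, A}.

No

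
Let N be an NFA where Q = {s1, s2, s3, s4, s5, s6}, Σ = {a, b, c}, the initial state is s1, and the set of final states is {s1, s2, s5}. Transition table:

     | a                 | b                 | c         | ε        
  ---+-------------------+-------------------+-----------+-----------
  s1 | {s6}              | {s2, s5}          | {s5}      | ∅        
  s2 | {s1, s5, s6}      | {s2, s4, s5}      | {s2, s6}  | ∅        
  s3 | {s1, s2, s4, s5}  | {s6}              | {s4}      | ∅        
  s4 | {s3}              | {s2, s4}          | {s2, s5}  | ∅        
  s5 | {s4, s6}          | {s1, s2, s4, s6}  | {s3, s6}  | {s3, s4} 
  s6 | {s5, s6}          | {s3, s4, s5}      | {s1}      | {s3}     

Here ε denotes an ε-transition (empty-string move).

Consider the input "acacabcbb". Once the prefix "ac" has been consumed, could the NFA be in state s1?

Start in {s1}.
Read 'a': {s1} → {s3, s6}.
Read 'c': {s3, s6} → {s1, s4}.
State s1 is in {s1, s4}.

Yes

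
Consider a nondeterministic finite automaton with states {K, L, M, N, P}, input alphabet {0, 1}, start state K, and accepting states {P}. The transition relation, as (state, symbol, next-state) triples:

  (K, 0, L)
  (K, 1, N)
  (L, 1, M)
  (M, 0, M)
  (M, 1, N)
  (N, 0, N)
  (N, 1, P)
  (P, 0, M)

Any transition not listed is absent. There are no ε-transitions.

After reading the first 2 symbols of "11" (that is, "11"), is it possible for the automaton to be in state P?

Start in {K}.
Read '1': K→{N}; now {N}.
Read '1': N→{P}; now {P}.
State P is in {P}.

Yes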